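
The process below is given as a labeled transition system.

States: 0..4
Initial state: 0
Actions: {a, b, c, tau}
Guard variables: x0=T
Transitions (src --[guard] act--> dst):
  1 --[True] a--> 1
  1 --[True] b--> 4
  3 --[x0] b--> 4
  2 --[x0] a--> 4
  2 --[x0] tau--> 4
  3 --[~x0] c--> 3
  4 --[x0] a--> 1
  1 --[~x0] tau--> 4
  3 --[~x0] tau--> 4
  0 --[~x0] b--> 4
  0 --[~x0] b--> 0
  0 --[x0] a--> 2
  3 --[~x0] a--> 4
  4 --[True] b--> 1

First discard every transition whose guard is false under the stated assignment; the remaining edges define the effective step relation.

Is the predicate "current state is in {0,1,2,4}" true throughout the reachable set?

Allowed set {0,1,2,4}
R = {0,1,2,4}
  0: ok
  1: ok
  2: ok
  4: ok

Answer: INVARIANT HOLDS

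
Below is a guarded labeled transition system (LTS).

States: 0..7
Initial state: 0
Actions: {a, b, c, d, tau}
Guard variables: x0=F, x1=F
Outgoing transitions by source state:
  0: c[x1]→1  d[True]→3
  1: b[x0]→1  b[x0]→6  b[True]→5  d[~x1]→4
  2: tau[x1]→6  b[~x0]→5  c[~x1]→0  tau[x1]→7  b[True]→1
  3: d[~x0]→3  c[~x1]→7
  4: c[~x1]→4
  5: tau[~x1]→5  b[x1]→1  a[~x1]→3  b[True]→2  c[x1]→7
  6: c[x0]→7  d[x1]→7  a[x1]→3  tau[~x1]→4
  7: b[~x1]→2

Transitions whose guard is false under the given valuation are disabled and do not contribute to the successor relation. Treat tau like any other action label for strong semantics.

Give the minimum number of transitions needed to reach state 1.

Answer: 4

Trace:
Breadth-first toward 1:
  L0 = {0}
  L1 = {3}
  L2 = {7}
  L3 = {2}
  L4 = {1,5}
depth(1)=4, e.g. d·c·b·b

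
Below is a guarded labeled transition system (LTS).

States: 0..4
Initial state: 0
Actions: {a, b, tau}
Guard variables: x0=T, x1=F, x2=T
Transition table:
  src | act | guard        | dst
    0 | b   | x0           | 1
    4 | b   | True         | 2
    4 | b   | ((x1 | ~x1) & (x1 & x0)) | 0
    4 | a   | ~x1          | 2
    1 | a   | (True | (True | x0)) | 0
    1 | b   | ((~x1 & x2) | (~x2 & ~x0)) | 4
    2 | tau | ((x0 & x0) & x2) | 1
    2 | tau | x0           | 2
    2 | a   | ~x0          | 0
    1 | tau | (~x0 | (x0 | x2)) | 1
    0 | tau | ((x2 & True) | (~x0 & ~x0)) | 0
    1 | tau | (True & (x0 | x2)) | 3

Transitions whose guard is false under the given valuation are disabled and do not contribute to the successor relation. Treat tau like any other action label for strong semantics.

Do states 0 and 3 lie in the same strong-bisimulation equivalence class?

Compute ~ classes (split until stable):
  π0 = {{0,1,2,3,4}}
  π1 = {{0},{1},{2},{3},{4}}
5 equivalence class(es) (converged in 2)
[0]={0}  [3]={3}

Answer: NOT BISIMILAR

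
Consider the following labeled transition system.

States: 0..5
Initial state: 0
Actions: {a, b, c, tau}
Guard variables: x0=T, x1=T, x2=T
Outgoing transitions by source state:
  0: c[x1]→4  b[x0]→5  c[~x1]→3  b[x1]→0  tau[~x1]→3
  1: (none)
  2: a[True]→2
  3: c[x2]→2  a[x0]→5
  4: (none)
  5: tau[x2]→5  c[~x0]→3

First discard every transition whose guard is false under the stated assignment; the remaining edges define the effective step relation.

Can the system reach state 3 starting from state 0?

Answer: UNREACHABLE

Analysis:
Guard filter leaves 7 enabled edge(s).
L0 = {0}
L1 = {4,5}  total {0,4,5}
R = {0,4,5}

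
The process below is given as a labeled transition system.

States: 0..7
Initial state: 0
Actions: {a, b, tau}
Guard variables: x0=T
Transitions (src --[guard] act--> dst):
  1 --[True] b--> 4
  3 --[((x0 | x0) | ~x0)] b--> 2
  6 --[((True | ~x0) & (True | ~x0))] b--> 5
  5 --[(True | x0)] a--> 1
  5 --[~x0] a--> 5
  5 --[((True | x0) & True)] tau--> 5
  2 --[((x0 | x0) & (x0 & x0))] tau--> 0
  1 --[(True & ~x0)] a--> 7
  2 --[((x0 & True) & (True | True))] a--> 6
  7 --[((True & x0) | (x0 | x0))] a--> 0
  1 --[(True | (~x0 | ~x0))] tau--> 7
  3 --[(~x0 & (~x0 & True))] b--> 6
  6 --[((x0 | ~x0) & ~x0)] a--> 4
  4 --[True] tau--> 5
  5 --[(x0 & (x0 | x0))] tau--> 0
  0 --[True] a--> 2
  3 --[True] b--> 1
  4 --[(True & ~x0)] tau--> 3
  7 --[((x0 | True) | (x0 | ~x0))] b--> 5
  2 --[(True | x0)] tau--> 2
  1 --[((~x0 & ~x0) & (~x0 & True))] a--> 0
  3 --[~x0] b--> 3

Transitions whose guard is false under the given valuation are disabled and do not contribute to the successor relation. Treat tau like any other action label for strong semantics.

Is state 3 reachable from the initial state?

Guard filter leaves 15 enabled edge(s).
depth 0: {0}
depth 1: {2}  now seen {0,2}
depth 2: {6}  now seen {0,2,6}
depth 3: {5}  now seen {0,2,5,6}
depth 4: {1}  now seen {0,1,2,5,6}
depth 5: {4,7}  now seen {0,1,2,4,5,6,7}
Reachable = {0,1,2,4,5,6,7}

Answer: UNREACHABLE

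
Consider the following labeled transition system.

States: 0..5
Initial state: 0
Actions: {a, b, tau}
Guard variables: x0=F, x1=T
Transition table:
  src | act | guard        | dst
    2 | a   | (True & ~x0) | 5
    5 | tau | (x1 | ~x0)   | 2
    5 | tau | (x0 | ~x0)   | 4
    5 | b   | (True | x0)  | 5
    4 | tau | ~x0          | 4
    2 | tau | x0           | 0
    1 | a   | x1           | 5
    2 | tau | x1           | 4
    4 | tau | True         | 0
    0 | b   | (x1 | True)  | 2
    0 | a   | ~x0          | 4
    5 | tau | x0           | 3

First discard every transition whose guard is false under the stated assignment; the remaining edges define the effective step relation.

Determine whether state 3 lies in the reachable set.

Answer: UNREACHABLE

Working:
After dropping false guards: 10 live edges.
depth 0: {0}
depth 1: {2,4}  cumulative {0,2,4}
depth 2: {5}  cumulative {0,2,4,5}
Reachable = {0,2,4,5}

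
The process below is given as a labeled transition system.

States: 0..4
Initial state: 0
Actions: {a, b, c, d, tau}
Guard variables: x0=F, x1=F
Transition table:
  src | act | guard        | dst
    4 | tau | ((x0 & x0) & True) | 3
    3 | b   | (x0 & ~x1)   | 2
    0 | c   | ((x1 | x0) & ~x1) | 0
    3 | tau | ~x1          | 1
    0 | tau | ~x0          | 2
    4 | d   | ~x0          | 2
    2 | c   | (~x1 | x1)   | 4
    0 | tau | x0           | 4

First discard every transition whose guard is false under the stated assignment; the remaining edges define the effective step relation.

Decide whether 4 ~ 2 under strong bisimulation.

Bisimulation quotient by refinement:
  round 0: {{0,1,2,3,4}}
  round 1: {{0,3},{1},{2},{4}}
  round 2: {{0},{1},{2},{3},{4}}
Fixed point at round 3; 5 class(es).
[4]={4}  [2]={2}

Answer: NOT BISIMILAR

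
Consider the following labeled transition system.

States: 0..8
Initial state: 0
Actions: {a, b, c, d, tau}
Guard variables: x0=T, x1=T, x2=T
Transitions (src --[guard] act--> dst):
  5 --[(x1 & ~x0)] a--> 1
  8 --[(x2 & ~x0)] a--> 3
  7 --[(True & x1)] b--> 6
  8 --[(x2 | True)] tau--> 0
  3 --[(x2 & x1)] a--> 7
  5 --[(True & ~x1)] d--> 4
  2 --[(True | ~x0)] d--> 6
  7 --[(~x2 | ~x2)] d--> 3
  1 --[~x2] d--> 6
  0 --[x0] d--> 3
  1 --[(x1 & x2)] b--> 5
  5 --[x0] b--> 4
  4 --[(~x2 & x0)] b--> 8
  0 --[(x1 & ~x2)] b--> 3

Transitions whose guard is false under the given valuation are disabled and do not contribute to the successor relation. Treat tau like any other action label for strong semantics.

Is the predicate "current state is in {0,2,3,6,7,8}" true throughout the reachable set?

Answer: INVARIANT HOLDS

Analysis:
Safe = {0,2,3,6,7,8}
Reach set: {0,3,6,7}
  0: safe
  3: safe
  6: safe
  7: safe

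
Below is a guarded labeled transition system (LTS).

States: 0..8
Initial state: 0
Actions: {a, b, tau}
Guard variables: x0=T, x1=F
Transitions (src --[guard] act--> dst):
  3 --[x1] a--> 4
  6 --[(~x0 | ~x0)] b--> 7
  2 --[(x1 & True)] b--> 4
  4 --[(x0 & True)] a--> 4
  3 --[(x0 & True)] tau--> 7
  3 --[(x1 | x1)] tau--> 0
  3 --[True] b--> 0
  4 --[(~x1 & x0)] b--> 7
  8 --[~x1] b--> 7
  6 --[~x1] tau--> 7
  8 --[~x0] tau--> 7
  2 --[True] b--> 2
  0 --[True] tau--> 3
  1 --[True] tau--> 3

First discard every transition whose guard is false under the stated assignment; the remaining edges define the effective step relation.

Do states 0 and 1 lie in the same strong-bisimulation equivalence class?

Compute ~ classes (split until stable):
  round 0: {{0,1,2,3,4,5,6,7,8}}
  round 1: {{0,1,6},{2,8},{3},{4},{5,7}}
  round 2: {{0,1},{2},{3},{4},{5,7},{6},{8}}
Fixed point at round 3; 7 class(es).
class of 0: {0,1}; class of 1: {0,1}

Answer: BISIMILAR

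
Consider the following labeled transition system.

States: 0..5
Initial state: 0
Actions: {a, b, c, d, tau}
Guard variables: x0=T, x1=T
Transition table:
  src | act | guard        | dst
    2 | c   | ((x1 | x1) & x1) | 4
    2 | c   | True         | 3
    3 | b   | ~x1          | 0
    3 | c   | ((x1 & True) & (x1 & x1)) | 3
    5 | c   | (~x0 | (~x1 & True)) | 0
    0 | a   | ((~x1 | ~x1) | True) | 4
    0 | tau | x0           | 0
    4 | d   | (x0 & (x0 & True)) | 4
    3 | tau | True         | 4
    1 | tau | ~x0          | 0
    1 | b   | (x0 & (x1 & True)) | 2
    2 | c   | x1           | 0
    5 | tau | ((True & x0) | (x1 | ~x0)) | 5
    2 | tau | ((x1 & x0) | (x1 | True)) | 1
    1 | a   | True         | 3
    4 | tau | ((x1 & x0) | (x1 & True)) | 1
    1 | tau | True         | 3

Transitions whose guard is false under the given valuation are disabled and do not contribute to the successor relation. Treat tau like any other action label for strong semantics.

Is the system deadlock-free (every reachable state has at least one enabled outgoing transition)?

Reachable = {0,1,2,3,4}
  0: a→4  tau→0  [2 out]
  1: a→3  b→2  tau→3  [3 out]
  2: c→0  c→3  c→4  tau→1  [4 out]
  3: c→3  tau→4  [2 out]
  4: d→4  tau→1  [2 out]

Answer: DEADLOCK-FREE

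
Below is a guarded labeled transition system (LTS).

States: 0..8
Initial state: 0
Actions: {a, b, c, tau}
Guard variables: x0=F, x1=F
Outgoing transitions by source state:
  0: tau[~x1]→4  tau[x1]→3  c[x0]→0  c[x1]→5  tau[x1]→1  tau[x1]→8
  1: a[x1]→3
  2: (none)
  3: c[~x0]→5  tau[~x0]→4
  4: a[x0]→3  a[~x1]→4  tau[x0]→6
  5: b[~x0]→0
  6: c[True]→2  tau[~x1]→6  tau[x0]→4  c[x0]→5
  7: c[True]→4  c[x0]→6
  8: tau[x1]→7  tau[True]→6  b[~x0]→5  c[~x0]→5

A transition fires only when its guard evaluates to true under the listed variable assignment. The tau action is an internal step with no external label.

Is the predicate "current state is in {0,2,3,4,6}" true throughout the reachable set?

Allowed set {0,2,3,4,6}
R = {0,4}
  0: ok
  4: ok

Answer: INVARIANT HOLDS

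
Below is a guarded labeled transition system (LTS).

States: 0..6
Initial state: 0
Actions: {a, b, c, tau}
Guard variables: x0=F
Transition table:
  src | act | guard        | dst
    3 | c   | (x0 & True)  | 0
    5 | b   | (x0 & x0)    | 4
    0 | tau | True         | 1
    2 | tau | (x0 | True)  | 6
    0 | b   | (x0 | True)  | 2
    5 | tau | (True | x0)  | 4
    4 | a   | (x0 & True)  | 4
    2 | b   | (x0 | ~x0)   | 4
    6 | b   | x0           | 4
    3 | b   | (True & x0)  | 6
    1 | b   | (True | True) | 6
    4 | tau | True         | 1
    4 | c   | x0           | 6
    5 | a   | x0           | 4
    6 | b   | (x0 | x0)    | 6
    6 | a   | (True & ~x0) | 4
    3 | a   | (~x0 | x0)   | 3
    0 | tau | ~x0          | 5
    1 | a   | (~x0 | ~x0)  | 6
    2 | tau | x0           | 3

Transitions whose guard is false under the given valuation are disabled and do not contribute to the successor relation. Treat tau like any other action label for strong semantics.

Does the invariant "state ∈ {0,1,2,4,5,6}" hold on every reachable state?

Allowed set {0,1,2,4,5,6}
Reachable = {0,1,2,4,5,6}
  0: ✓
  1: ✓
  2: ✓
  4: ✓
  5: ✓
  6: ✓

Answer: INVARIANT HOLDS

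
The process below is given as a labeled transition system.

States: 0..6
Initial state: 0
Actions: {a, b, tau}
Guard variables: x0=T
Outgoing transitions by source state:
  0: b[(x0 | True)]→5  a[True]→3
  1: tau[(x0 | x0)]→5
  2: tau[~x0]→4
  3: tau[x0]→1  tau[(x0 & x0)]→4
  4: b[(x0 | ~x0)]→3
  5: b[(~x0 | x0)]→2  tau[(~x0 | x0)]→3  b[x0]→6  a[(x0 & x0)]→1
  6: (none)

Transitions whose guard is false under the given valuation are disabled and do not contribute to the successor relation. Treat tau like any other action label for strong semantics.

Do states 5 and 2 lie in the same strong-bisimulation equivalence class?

Answer: NOT BISIMILAR

Working:
Compute ~ classes (split until stable):
  round 0: {{0,1,2,3,4,5,6}}
  round 1: {{0},{1,3},{2,6},{4},{5}}
  round 2: {{0},{1},{2,6},{3},{4},{5}}
6 equivalence class(es) (converged in 3)
class of 5: {5}; class of 2: {2,6}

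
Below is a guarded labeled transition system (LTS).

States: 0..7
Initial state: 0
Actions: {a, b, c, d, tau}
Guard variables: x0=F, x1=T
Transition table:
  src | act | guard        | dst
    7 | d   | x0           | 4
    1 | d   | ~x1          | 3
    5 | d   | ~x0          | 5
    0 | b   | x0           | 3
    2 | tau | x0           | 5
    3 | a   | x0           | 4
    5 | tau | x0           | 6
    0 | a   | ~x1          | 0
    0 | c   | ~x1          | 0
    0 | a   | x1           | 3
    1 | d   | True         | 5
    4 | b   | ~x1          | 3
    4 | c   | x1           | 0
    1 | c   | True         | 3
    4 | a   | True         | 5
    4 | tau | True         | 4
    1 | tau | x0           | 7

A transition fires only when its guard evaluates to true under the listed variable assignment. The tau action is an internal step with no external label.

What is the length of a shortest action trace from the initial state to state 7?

Answer: UNREACHABLE

Analysis:
Breadth-first toward 7:
  L0 = {0}
  L1 = {3}
7 never appears.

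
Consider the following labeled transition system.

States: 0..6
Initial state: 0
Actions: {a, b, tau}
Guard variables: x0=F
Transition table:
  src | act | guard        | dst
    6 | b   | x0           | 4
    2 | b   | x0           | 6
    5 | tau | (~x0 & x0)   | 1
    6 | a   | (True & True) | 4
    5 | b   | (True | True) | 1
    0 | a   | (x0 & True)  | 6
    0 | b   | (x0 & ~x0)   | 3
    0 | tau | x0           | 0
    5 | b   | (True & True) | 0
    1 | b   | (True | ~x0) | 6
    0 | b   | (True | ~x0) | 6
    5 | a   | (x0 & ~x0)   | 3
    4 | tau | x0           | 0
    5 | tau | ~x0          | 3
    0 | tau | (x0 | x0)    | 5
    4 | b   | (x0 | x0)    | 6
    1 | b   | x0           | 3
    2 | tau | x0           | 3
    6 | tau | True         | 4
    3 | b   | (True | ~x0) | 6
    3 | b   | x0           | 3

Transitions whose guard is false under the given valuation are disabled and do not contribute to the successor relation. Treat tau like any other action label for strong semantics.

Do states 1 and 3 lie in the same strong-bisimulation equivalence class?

Compute ~ classes (split until stable):
  round 0: {{0,1,2,3,4,5,6}}
  round 1: {{0,1,3},{2,4},{5},{6}}
4 equivalence class(es) (converged in 2)
1∈{0,1,3}, 3∈{0,1,3}

Answer: BISIMILAR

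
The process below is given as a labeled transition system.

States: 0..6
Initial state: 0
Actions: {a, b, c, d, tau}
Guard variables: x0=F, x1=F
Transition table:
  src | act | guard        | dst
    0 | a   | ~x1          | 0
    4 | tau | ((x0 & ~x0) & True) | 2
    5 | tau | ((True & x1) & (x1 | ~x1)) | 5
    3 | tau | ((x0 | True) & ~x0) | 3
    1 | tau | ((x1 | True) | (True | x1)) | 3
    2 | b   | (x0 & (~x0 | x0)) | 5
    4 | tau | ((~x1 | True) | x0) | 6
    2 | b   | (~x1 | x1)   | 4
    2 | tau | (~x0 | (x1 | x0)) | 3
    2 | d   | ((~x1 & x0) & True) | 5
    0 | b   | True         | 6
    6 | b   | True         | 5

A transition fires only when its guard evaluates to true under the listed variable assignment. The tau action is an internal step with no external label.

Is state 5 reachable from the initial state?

Answer: REACHABLE

Trace:
8 transition(s) survive guard evaluation.
Layer 0: {0}
Layer 1: {6}  cumulative {0,6}
Layer 2: {5}  cumulative {0,5,6}
R = {0,5,6}
Path to 5: b·b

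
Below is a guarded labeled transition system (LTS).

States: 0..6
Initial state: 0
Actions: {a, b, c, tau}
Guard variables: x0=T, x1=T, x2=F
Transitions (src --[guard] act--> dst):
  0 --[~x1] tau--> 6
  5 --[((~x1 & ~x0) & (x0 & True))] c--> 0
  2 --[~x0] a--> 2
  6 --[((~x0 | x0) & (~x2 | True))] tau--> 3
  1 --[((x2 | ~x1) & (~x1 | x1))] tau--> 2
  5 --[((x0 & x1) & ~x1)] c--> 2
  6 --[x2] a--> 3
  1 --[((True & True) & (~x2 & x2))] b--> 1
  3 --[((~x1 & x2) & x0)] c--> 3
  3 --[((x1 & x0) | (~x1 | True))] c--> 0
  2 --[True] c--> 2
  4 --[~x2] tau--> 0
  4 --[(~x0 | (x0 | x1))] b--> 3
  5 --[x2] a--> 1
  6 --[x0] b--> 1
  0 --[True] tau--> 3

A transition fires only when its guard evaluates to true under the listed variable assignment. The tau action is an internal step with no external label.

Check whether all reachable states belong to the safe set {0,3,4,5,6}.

Answer: INVARIANT HOLDS

Working:
Allowed set {0,3,4,5,6}
Reachable = {0,3}
  0: safe
  3: safe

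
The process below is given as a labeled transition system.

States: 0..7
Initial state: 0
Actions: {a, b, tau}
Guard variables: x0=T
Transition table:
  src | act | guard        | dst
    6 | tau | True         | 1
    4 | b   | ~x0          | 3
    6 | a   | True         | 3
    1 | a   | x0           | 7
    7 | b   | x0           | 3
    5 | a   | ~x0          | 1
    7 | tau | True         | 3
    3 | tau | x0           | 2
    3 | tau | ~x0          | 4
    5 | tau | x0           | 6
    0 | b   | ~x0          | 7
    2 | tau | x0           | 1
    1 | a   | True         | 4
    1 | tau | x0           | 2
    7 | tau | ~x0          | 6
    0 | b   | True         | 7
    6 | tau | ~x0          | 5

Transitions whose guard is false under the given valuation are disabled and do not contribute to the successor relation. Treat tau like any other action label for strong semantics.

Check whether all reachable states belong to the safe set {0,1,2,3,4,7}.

Inv-set: {0,1,2,3,4,7}
Reach set: {0,1,2,3,4,7}
  0: safe
  1: safe
  2: safe
  3: safe
  4: safe
  7: safe

Answer: INVARIANT HOLDS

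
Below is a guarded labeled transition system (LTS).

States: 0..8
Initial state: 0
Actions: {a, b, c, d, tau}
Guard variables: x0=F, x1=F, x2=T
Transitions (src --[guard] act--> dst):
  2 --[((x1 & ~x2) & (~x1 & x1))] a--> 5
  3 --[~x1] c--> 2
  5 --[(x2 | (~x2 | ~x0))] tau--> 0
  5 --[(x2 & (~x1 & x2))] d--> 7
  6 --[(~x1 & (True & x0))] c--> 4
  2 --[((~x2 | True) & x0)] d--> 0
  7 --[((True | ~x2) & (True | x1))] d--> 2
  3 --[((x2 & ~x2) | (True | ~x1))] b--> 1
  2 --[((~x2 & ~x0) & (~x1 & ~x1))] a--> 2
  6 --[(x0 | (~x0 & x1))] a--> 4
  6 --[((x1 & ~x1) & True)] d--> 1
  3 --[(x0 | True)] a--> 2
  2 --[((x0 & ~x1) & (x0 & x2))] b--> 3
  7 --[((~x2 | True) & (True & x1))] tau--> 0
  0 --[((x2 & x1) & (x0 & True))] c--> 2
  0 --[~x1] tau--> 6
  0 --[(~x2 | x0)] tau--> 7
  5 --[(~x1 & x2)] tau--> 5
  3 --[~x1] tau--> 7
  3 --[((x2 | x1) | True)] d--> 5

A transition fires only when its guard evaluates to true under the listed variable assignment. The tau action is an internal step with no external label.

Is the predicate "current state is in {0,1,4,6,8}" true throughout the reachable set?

Answer: INVARIANT HOLDS

Trace:
Allowed set {0,1,4,6,8}
Reachable = {0,6}
  0: safe
  6: safe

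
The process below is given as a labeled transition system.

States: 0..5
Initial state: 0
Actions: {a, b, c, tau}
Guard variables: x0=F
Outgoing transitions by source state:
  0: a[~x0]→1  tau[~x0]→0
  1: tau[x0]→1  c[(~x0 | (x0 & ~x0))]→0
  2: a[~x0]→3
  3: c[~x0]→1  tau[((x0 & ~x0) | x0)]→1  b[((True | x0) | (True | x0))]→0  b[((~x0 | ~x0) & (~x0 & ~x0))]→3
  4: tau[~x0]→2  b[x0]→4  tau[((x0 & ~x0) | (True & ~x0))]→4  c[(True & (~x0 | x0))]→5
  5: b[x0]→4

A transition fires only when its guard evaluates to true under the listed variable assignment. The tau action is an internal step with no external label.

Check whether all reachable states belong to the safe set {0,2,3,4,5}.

Answer: INVARIANT VIOLATED at state 1

Trace:
Allowed set {0,2,3,4,5}
R = {0,1}
  0: ok
  1: ✗ unsafe
counterexample path to 1: a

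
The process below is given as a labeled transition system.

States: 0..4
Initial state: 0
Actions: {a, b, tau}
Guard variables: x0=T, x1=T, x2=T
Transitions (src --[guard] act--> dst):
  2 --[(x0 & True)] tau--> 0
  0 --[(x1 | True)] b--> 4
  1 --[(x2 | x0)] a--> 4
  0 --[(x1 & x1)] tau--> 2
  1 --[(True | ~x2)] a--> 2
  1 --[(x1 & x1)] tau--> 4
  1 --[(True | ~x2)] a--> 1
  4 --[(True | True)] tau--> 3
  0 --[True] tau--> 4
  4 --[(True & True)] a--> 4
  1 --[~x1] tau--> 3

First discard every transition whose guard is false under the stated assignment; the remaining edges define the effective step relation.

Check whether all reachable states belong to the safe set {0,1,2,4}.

Answer: INVARIANT VIOLATED at state 3

Analysis:
Safe = {0,1,2,4}
Reach set: {0,2,3,4}
  0: ✓
  2: ✓
  3: VIOLATES
  4: ✓
reach 3 via b·tau — violates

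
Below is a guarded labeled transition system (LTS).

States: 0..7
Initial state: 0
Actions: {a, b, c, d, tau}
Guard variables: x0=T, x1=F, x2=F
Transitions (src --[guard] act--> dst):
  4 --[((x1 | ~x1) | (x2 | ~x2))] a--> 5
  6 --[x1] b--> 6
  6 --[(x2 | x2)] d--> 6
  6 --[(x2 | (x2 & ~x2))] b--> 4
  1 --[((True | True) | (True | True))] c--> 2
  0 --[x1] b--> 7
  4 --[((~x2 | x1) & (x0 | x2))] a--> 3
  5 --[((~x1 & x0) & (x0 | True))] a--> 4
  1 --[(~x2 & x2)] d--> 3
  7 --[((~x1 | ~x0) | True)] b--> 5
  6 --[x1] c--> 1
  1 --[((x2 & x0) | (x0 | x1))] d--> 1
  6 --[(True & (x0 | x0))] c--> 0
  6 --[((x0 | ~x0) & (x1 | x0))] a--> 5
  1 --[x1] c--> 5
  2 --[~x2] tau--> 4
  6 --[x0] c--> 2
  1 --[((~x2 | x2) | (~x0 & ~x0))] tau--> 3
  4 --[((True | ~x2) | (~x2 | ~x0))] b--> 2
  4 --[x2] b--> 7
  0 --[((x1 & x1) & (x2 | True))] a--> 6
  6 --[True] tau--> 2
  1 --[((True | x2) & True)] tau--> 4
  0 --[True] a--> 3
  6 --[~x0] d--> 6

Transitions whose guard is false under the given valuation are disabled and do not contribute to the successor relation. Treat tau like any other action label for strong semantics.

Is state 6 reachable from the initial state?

After dropping false guards: 15 live edges.
Layer 0: {0}
Layer 1: {3}  now seen {0,3}
Reach set: {0,3}

Answer: UNREACHABLE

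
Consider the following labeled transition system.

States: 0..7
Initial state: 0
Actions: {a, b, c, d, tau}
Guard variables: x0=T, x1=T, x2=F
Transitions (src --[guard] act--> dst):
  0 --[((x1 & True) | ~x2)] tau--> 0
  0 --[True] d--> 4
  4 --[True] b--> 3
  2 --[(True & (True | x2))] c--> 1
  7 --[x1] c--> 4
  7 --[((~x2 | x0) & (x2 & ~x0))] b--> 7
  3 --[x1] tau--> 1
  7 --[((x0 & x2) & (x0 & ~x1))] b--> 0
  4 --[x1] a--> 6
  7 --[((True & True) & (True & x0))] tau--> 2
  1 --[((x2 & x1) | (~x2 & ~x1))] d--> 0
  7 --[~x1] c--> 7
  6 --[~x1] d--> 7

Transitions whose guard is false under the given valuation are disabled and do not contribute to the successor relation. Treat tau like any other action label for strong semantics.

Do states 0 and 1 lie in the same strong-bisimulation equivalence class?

Answer: NOT BISIMILAR

Trace:
Compute ~ classes (split until stable):
  P[0] = {{0,1,2,3,4,5,6,7}}
  P[1] = {{0},{1,5,6},{2},{3},{4},{7}}
Fixed point at round 2; 6 class(es).
[0]={0}  [1]={1,5,6}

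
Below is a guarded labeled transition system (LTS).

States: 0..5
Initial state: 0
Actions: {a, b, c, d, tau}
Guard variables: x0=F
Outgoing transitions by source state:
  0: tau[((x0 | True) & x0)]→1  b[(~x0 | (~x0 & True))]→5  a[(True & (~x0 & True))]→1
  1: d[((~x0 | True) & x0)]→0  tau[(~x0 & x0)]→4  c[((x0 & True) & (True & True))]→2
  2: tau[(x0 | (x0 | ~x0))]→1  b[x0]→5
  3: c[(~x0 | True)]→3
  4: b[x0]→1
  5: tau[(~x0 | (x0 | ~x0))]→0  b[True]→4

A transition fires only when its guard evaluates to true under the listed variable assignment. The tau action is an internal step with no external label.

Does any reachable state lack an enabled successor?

Answer: DEADLOCK at state 1

Working:
R = {0,1,4,5}
  0: a→1  b→5  [deg 2]
  1: ∅  [STUCK]
  4: ∅  [STUCK]
  5: b→4  tau→0  [deg 2]
trace reaching 1: a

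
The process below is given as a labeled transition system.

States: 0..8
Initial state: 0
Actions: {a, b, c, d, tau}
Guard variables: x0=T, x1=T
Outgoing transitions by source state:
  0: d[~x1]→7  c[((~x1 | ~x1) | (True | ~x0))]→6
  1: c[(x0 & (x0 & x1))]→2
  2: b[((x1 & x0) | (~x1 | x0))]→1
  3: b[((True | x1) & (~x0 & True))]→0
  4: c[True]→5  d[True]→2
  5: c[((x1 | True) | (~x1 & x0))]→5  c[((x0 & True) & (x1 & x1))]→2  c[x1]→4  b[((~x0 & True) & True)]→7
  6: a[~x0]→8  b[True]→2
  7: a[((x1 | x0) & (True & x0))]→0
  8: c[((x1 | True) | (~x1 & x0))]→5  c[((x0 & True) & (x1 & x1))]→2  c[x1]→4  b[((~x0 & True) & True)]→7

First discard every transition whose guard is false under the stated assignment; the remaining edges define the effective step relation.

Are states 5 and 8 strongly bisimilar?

Refine partition for ~:
  P[0] = {{0,1,2,3,4,5,6,7,8}}
  P[1] = {{0,1,5,8},{2,6},{3},{4},{7}}
  P[2] = {{0,1},{2},{3},{4},{5,8},{6},{7}}
  P[3] = {{0},{1},{2},{3},{4},{5,8},{6},{7}}
stable after 4 split(s): 8 block(s)
5∈{5,8}, 8∈{5,8}

Answer: BISIMILAR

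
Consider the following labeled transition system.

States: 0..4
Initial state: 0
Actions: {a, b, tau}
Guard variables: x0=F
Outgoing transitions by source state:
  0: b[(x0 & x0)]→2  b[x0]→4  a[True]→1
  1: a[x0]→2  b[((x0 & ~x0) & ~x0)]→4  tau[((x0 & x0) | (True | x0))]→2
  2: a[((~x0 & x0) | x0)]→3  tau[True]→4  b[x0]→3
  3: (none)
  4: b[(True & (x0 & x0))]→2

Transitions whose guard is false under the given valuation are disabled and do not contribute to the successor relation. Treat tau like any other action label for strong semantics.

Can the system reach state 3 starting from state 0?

After dropping false guards: 3 live edges.
depth 0: {0}
depth 1: {1}  cumulative {0,1}
depth 2: {2}  cumulative {0,1,2}
depth 3: {4}  cumulative {0,1,2,4}
Reach set: {0,1,2,4}

Answer: UNREACHABLE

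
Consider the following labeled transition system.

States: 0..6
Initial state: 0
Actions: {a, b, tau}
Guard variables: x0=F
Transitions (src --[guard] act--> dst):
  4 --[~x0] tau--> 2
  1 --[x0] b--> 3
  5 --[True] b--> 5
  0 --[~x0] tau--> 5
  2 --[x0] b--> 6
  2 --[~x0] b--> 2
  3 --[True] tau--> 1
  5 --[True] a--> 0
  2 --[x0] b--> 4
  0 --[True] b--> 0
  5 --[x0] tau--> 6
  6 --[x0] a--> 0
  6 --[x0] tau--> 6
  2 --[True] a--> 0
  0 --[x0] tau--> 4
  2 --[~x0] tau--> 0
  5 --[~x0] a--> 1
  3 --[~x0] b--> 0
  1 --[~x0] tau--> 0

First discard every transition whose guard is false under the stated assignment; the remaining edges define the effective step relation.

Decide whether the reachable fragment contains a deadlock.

Answer: DEADLOCK-FREE

Analysis:
Reach set: {0,1,5}
  0: b→0  tau→5  [2 exit(s)]
  1: tau→0  [1 exit(s)]
  5: a→0  a→1  b→5  [3 exit(s)]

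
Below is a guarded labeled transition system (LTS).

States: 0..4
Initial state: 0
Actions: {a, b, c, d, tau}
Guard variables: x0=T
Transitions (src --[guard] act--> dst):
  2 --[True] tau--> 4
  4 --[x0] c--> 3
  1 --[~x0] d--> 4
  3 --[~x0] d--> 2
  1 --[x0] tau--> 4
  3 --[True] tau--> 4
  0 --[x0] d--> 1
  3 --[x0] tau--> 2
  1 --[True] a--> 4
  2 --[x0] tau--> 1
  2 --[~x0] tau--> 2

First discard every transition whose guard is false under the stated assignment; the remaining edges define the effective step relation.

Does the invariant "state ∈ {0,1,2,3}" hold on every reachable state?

Allowed set {0,1,2,3}
Reach set: {0,1,2,3,4}
  0: safe
  1: safe
  2: safe
  3: safe
  4: outside
counterexample path to 4: d·tau

Answer: INVARIANT VIOLATED at state 4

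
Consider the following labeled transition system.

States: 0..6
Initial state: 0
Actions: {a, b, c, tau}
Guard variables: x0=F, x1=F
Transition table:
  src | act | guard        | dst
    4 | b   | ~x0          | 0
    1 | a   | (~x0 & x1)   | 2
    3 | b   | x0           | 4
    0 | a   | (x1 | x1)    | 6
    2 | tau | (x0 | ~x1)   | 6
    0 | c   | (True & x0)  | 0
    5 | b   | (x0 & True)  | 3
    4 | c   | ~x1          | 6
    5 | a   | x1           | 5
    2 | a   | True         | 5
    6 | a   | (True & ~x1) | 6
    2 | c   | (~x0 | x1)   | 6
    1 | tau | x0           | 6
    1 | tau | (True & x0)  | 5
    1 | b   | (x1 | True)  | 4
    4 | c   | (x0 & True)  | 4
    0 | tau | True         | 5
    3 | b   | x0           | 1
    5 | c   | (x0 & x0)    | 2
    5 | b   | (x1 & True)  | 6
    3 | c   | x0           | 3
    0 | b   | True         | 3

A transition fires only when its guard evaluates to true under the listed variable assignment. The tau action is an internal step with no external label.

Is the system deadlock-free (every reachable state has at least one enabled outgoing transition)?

Answer: DEADLOCK at state 3

Analysis:
Reach set: {0,3,5}
  0: b→3  tau→5  [2 exit(s)]
  3: ∅  [STUCK]
  5: ∅  [STUCK]
trace reaching 3: b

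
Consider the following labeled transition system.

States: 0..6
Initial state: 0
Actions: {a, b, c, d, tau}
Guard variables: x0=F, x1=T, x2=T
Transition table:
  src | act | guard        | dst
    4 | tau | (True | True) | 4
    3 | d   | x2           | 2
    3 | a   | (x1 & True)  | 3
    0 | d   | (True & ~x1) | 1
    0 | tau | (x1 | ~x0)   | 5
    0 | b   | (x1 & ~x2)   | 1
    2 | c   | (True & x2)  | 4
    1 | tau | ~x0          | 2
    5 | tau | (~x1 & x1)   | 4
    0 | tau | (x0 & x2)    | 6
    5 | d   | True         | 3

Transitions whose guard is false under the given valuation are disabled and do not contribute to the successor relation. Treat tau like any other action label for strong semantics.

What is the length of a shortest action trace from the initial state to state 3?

Answer: 2

Working:
Breadth-first toward 3:
  Layer 0: {0}
  Layer 1: {5}
  Layer 2: {3}
first hit 3 at d=2 via tau·d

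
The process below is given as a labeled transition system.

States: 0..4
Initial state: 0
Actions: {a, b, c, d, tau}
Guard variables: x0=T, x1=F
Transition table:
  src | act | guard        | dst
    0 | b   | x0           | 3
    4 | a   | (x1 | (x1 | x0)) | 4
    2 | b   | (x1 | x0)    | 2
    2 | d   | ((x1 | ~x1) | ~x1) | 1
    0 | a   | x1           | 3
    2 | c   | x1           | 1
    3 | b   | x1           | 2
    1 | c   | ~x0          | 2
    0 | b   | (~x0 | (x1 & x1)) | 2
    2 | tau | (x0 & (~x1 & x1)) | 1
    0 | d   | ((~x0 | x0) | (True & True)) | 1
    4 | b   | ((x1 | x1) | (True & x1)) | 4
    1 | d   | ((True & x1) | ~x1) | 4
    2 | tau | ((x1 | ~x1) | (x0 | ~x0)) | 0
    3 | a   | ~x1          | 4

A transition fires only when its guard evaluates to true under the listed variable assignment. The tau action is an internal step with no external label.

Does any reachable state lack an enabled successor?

R = {0,1,3,4}
  0: b→3  d→1  [2 exit(s)]
  1: d→4  [1 exit(s)]
  3: a→4  [1 exit(s)]
  4: a→4  [1 exit(s)]

Answer: DEADLOCK-FREE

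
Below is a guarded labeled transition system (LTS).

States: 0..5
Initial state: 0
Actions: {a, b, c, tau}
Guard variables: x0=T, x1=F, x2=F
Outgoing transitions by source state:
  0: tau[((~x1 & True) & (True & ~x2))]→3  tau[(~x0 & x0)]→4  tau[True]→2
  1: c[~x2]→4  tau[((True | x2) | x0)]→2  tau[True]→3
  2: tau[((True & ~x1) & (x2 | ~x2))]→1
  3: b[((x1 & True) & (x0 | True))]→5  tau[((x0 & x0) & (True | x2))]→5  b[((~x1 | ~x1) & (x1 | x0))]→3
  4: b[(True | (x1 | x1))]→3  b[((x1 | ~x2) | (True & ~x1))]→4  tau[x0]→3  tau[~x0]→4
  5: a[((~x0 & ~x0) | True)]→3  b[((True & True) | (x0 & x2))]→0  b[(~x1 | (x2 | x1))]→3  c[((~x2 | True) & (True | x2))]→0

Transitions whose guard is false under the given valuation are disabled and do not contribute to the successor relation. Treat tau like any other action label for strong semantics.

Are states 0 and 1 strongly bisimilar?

Compute ~ classes (split until stable):
  P[0] = {{0,1,2,3,4,5}}
  P[1] = {{0,2},{1},{3,4},{5}}
  P[2] = {{0},{1},{2},{3},{4},{5}}
Fixed point at round 3; 6 class(es).
class of 0: {0}; class of 1: {1}

Answer: NOT BISIMILAR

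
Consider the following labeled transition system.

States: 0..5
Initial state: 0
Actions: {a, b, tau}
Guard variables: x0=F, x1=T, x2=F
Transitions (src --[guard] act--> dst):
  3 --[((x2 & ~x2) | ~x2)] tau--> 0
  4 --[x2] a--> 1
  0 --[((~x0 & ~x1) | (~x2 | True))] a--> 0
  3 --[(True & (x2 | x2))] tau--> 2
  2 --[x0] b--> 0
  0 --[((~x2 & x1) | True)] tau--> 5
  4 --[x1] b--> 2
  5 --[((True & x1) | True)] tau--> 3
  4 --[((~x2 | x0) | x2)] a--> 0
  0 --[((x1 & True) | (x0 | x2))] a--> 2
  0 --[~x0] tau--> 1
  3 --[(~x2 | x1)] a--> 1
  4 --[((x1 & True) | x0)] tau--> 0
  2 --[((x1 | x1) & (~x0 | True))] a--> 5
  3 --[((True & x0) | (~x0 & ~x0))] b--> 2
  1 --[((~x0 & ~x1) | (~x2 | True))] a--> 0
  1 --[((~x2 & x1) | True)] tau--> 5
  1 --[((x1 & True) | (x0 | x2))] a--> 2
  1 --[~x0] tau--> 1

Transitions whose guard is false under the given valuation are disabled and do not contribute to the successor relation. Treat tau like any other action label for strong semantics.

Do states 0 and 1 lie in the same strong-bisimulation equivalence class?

Answer: BISIMILAR

Working:
Refine partition for ~:
  π0 = {{0,1,2,3,4,5}}
  π1 = {{0,1},{2},{3,4},{5}}
4 equivalence class(es) (converged in 2)
0∈{0,1}, 1∈{0,1}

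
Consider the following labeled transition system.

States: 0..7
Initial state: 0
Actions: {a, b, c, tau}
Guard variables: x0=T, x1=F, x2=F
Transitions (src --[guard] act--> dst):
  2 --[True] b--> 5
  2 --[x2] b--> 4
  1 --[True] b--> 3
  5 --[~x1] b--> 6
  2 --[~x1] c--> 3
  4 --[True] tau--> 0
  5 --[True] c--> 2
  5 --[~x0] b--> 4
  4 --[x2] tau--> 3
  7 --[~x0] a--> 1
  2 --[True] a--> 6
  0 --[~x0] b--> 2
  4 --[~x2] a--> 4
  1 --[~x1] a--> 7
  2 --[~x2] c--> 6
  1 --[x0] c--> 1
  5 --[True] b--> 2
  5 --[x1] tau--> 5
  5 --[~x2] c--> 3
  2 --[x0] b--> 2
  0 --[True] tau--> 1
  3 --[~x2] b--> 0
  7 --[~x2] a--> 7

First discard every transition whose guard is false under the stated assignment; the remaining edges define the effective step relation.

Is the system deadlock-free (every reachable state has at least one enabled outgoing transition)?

Answer: DEADLOCK-FREE

Analysis:
R = {0,1,3,7}
  0: tau→1  [deg 1]
  1: a→7  b→3  c→1  [deg 3]
  3: b→0  [deg 1]
  7: a→7  [deg 1]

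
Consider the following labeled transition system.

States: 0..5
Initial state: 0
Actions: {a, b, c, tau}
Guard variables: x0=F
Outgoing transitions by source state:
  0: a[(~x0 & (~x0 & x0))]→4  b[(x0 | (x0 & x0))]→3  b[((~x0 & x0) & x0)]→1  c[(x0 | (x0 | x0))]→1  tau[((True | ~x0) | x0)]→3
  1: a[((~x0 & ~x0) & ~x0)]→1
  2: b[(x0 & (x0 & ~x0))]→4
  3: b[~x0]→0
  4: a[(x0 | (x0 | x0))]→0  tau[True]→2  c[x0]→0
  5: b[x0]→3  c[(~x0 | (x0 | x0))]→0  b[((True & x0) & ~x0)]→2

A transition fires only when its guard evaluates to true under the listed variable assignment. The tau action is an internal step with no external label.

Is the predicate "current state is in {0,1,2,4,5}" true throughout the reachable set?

Allowed set {0,1,2,4,5}
Reachable = {0,3}
  0: ✓
  3: outside
witness against invariant: tau → 3

Answer: INVARIANT VIOLATED at state 3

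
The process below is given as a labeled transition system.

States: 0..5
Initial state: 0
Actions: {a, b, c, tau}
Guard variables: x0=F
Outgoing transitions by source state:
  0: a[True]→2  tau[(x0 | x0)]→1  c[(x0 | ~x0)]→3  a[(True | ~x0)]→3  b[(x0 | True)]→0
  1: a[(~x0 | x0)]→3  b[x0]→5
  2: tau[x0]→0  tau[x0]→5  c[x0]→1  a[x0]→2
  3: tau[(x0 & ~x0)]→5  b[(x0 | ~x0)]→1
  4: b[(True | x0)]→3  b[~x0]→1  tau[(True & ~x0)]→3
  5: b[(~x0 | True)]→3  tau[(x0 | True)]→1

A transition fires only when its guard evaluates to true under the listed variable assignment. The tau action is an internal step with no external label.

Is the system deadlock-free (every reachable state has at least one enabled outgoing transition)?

Answer: DEADLOCK at state 2

Analysis:
Reachable = {0,1,2,3}
  0: a→2  a→3  b→0  c→3  [4 exit(s)]
  1: a→3  [1 exit(s)]
  2: ∅  [no exit]
  3: b→1  [1 exit(s)]
trace reaching 2: a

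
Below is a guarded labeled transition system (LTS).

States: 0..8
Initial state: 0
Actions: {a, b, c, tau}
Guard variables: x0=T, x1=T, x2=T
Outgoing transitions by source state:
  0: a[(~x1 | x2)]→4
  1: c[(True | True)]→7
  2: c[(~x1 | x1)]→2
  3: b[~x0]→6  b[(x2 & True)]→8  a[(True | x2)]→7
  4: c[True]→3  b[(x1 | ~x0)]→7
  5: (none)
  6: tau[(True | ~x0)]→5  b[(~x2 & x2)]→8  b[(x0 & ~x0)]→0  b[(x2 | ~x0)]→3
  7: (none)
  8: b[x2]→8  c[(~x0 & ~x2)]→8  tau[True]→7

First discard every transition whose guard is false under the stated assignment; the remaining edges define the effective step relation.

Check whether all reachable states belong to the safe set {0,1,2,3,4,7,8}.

Answer: INVARIANT HOLDS

Analysis:
Inv-set: {0,1,2,3,4,7,8}
Reach set: {0,3,4,7,8}
  0: ✓
  3: ✓
  4: ✓
  7: ✓
  8: ✓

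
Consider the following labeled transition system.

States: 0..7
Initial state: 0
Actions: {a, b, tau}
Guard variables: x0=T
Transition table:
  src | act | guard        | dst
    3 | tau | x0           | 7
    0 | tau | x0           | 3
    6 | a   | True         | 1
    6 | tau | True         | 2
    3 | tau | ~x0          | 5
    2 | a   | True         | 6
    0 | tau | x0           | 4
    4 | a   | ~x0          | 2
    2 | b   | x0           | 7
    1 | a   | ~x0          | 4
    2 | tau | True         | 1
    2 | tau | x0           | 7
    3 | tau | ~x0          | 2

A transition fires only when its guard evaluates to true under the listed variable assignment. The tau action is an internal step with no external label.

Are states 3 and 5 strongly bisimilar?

Answer: NOT BISIMILAR

Working:
Refine partition for ~:
  P[0] = {{0,1,2,3,4,5,6,7}}
  P[1] = {{0,3},{1,4,5,7},{2},{6}}
  P[2] = {{0},{1,4,5,7},{2},{3},{6}}
Fixed point at round 3; 5 class(es).
[3]={3}  [5]={1,4,5,7}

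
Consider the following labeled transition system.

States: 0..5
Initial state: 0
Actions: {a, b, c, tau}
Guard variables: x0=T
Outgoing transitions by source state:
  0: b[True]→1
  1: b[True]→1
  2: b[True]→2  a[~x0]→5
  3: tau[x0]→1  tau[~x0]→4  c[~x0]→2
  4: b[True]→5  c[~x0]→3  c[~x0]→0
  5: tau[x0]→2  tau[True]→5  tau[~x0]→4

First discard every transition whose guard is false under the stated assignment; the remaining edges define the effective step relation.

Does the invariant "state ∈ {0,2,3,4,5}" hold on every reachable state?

Safe = {0,2,3,4,5}
Reach set: {0,1}
  0: ✓
  1: ✗ unsafe
reach 1 via b — violates

Answer: INVARIANT VIOLATED at state 1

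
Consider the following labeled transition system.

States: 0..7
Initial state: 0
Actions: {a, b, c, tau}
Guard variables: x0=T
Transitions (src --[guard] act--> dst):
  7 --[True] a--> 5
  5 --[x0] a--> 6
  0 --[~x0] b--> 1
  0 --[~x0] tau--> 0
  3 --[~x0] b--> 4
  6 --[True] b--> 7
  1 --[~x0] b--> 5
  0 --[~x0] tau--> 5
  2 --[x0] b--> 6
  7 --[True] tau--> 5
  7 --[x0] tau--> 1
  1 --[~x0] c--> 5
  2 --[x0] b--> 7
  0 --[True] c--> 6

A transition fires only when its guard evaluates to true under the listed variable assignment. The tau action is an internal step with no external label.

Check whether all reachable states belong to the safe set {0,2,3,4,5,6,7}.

Answer: INVARIANT VIOLATED at state 1

Working:
Allowed set {0,2,3,4,5,6,7}
R = {0,1,5,6,7}
  0: ✓
  1: VIOLATES
  5: ✓
  6: ✓
  7: ✓
witness against invariant: c·b·tau → 1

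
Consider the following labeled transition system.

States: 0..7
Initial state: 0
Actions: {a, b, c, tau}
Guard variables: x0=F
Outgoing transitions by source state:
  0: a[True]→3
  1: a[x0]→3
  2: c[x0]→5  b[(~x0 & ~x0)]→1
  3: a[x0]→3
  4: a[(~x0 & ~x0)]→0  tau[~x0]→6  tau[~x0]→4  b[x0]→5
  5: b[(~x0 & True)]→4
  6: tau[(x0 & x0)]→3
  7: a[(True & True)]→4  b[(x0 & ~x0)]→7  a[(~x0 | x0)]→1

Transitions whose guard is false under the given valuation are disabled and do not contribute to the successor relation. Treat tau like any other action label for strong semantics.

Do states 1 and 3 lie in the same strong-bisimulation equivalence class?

Answer: BISIMILAR

Working:
Refine partition for ~:
  P[0] = {{0,1,2,3,4,5,6,7}}
  P[1] = {{0,7},{1,3,6},{2,5},{4}}
  P[2] = {{0},{1,3,6},{2},{4},{5},{7}}
6 equivalence class(es) (converged in 3)
1∈{1,3,6}, 3∈{1,3,6}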